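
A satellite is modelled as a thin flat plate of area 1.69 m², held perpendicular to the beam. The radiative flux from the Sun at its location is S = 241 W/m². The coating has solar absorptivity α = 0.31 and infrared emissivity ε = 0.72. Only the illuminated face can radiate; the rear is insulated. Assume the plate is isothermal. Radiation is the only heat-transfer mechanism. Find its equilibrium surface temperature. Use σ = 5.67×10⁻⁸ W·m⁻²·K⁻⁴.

T ≈ 207 K

At equilibrium, absorbed power = emitted power.
Absorbing cross-section = A = 1.690 m²; emitting surface = A = 1.690 m² (ratio 1).
αS·A_cross = εσ·A_surf·T⁴  ⇒  T⁴ = αS/(ε·1σ).
T⁴ = 0.310·241/(0.72·1·5.67×10⁻⁸) = 1.830×10⁹ K⁴.
T = (1.830×10⁹)^(1/4).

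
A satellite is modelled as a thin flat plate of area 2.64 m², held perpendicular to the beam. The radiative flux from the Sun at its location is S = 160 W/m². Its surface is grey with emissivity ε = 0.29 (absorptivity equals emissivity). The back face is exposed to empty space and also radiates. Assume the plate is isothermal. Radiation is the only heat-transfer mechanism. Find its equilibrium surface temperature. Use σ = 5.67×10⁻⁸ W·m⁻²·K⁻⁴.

T ≈ 194 K

At equilibrium, absorbed power = emitted power.
Absorbing cross-section = A = 2.640 m²; emitting surface = 2A = 5.280 m² (ratio 2).
εS·A_cross = εσ·A_surf·T⁴  ⇒  T⁴ = S/(2σ)   (ε cancels).
T⁴ = 160/(2·5.67×10⁻⁸) = 1.411×10⁹ K⁴.
T = (1.411×10⁹)^(1/4).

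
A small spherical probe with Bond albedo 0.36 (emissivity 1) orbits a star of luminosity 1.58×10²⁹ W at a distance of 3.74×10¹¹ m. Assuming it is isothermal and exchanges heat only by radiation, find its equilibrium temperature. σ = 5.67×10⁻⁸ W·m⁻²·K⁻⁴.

T ≈ 710 K

First find the stellar flux at distance d: S = L/(4πd²) = 1.58×10²⁹/(4π·(3.74×10¹¹)²) = 89890 W/m².
For an isothermal sphere, absorbed (1−a)S·πr² = emitted σ·4πr²·T⁴, so T⁴ = (1−a)S/(4σ).
T⁴ = 0.640·89890/(4·5.67×10⁻⁸) = 2.537×10¹¹ K⁴.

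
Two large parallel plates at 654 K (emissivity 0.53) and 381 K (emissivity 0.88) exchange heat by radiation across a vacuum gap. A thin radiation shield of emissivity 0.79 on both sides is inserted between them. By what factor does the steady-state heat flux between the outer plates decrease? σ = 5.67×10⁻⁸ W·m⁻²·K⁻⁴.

factor ≈ 1.76

Without shield: q₀ = σΔ(T⁴)/(1/ε₁+1/ε₂−1) with denominator 2.023.
With shield the two gaps are in series; the resistances add: (1/ε₁+1/ε_s−1)+(1/ε_s+1/ε₂−1) = 2.153+1.402 = 3.555.
Heat-flux ratio q₀/q = 3.555/2.023.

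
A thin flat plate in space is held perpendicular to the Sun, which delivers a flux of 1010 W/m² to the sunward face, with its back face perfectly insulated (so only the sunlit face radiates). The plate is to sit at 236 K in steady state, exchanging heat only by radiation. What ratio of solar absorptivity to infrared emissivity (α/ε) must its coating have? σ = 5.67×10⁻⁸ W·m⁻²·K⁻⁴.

α/ε ≈ 0.174

Balance: αS·A = εσ·1A·T⁴ ⇒ α/ε = σT⁴/S.
α/ε = 5.67×10⁻⁸·(236)⁴/1010 = 5.67×10⁻⁸·3.102×10⁹/1010.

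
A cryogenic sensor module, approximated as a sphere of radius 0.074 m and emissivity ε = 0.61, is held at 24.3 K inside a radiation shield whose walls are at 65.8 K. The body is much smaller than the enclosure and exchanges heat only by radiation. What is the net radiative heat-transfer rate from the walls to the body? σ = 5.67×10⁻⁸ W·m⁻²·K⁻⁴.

For a small grey body in a large enclosure: P_net = εσA(T_body⁴ − T_wall⁴).
A = 4πr² = 0.06881 m²; T_body⁴ − T_wall⁴ = 3.487×10⁵ − 1.875×10⁷ = -1.840×10⁷ K⁴.
|P_net| = 0.61·5.67×10⁻⁸·0.06881·1.840×10⁷.

P_net ≈ 0.0438 W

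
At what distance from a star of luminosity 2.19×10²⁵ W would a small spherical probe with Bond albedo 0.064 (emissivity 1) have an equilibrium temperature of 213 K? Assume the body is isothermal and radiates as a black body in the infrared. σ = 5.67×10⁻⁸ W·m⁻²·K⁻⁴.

For an isothermal black-emitting sphere, (1−a)S·πr² = σ·4πr²·T⁴ ⇒ S = 4σT⁴/(1−a).
S = 4·5.67×10⁻⁸·(213)⁴/0.936 = 498.8 W/m².
Flux falls as S = L/(4πd²), so d = √(L/(4πS)) = √(2.19×10²⁵/(4π·498.8)).

d ≈ 5.91×10¹⁰ m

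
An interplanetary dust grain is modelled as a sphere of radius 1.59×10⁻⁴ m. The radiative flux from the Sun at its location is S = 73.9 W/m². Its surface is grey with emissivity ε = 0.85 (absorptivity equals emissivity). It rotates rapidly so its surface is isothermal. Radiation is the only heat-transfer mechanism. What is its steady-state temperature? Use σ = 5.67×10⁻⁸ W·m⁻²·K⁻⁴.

At equilibrium, absorbed power = emitted power.
Absorbing cross-section = πr² = 7.942×10⁻⁸ m²; emitting surface = 4πr² = 3.177×10⁻⁷ m² (ratio 4).
εS·A_cross = εσ·A_surf·T⁴  ⇒  T⁴ = S/(4σ)   (ε cancels).
T⁴ = 73.9/(4·5.67×10⁻⁸) = 3.258×10⁸ K⁴.
T = (3.258×10⁸)^(1/4).

T ≈ 134 K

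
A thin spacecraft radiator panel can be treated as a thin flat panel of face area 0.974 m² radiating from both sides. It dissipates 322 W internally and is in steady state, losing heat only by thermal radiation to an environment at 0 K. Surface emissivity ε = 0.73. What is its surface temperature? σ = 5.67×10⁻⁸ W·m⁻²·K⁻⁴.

Steady state: internal power = radiated power, P = εσA T⁴.
Radiating area A = 2·0.974 = 1.948 m².
T⁴ = P/(εσA) = 322/(0.73·5.67×10⁻⁸·1.948) = 3.994×10⁹ K⁴.
T = (3.994×10⁹)^(1/4).

T ≈ 251 K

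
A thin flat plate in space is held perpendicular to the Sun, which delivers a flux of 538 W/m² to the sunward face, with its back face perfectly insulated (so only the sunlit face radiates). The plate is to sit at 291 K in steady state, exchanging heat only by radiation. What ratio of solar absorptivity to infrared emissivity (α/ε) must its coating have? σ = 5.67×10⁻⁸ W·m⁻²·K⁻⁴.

α/ε ≈ 0.756

Balance: αS·A = εσ·1A·T⁴ ⇒ α/ε = σT⁴/S.
α/ε = 5.67×10⁻⁸·(291)⁴/538 = 5.67×10⁻⁸·7.171×10⁹/538.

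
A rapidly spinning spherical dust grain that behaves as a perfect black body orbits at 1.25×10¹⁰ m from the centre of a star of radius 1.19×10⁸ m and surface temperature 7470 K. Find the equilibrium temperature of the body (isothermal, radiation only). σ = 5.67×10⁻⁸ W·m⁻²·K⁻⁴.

T ≈ 515 K

The star's surface emits σT_*⁴; at distance d the flux is S = σT_*⁴(R_*/d)².
S = 5.67×10⁻⁸·(7470)⁴·(1.19×10⁸/1.25×10¹⁰)² = 16000 W/m².
For an isothermal sphere T⁴ = (1−a)S/(4σ) = 7.055×10¹⁰ K⁴.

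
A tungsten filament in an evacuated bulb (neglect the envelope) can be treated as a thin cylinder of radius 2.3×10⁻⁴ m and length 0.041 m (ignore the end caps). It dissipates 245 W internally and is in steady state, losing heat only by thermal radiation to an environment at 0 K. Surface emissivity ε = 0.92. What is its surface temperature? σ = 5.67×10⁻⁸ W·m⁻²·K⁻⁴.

Steady state: internal power = radiated power, P = εσA T⁴.
Radiating area A = 2πrL = 5.925×10⁻⁵ m².
T⁴ = P/(εσA) = 245/(0.92·5.67×10⁻⁸·5.925×10⁻⁵) = 7.927×10¹³ K⁴.
T = (7.927×10¹³)^(1/4).

T ≈ 2980 K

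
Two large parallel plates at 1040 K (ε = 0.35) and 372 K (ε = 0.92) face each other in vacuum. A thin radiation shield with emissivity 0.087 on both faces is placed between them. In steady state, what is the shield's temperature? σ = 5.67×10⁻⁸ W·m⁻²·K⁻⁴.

In steady state the net flux on the hot side equals that on the cold side.
σ(T₁⁴−T_s⁴)/D₁ = σ(T_s⁴−T₂⁴)/D₂, with D₁ = 1/ε₁+1/ε_s−1 = 13.35, D₂ = 1/ε_s+1/ε₂−1 = 11.58.
Solve for T_s⁴: T_s⁴ = (D₂·T₁⁴ + D₁·T₂⁴)/(D₁+D₂) = 5.537×10¹¹ K⁴.

T_s ≈ 863 K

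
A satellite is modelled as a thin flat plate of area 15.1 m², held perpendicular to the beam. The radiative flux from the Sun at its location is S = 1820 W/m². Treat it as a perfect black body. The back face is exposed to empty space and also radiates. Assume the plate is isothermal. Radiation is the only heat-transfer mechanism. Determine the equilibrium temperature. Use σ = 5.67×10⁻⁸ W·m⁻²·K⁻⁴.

At equilibrium, absorbed power = emitted power.
Absorbing cross-section = A = 15.10 m²; emitting surface = 2A = 30.20 m² (ratio 2).
S·A_cross = εσ·A_surf·T⁴  ⇒  T⁴ = S/(2σ).
T⁴ = 1.00·1820/(2·5.67×10⁻⁸) = 1.605×10¹⁰ K⁴.
T = (1.605×10¹⁰)^(1/4).

T ≈ 356 K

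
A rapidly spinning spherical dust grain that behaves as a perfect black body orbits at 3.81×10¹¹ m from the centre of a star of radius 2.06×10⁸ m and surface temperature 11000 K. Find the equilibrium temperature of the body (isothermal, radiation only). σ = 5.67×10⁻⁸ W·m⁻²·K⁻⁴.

T ≈ 181 K

The star's surface emits σT_*⁴; at distance d the flux is S = σT_*⁴(R_*/d)².
S = 5.67×10⁻⁸·(11000)⁴·(2.06×10⁸/3.81×10¹¹)² = 242.7 W/m².
For an isothermal sphere T⁴ = (1−a)S/(4σ) = 1.070×10⁹ K⁴.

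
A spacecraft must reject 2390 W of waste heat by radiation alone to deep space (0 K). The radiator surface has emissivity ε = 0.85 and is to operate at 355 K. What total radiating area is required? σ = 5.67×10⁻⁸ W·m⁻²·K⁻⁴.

P = εσA T⁴ ⇒ A = P/(εσT⁴).
T⁴ = 1.588×10¹⁰ K⁴.
A = 2390/(0.85 × 5.67×10⁻⁸ × 1.588×10¹⁰).

A ≈ 3.12 m²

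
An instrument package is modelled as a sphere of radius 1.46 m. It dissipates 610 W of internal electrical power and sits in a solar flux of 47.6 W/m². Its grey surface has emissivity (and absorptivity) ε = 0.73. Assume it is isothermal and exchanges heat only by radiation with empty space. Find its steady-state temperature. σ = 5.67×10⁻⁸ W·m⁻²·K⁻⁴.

At steady state, absorbed solar power + internal power = radiated power.
Absorbed: α·S·A_cross = 0.73·47.6·6.697 = 232.7 W (cross-section πr²).
Total input = 232.7 + 610 = 842.7 W.
Radiated: εσ·A_surf·T⁴ with A_surf = 4πr² = 26.79 m².
T⁴ = 842.7/(0.73·5.67×10⁻⁸·26.79) = 7.601×10⁸ K⁴.

T ≈ 166 K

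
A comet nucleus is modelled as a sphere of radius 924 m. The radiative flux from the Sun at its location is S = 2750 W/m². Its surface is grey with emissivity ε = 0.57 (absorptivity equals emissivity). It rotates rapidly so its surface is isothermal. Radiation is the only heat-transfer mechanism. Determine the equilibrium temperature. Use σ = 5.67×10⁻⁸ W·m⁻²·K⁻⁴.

At equilibrium, absorbed power = emitted power.
Absorbing cross-section = πr² = 2.682×10⁶ m²; emitting surface = 4πr² = 1.073×10⁷ m² (ratio 4).
εS·A_cross = εσ·A_surf·T⁴  ⇒  T⁴ = S/(4σ)   (ε cancels).
T⁴ = 2750/(4·5.67×10⁻⁸) = 1.213×10¹⁰ K⁴.
T = (1.213×10¹⁰)^(1/4).

T ≈ 332 K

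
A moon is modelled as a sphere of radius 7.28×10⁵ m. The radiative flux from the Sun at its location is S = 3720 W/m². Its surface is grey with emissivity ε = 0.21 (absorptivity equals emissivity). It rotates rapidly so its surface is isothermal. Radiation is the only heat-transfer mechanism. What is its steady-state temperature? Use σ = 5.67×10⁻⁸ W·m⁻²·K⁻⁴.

At equilibrium, absorbed power = emitted power.
Absorbing cross-section = πr² = 1.665×10¹² m²; emitting surface = 4πr² = 6.660×10¹² m² (ratio 4).
εS·A_cross = εσ·A_surf·T⁴  ⇒  T⁴ = S/(4σ)   (ε cancels).
T⁴ = 3720/(4·5.67×10⁻⁸) = 1.640×10¹⁰ K⁴.
T = (1.640×10¹⁰)^(1/4).

T ≈ 358 K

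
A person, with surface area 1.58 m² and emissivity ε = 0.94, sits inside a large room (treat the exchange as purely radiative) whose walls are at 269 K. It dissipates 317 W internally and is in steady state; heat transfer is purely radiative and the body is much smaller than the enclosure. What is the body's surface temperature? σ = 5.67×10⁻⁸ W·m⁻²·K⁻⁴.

T ≈ 308 K

For a small grey body in a large enclosure, net radiated power = εσA(T⁴ − T_w⁴).
Steady state: P = εσA(T⁴ − T_w⁴) with A = 1.58 m².
T⁴ = P/(εσA) + T_w⁴ = 317/(0.94·5.67×10⁻⁸·1.580) + (269)⁴
    = 3.764×10⁹ + 5.236×10⁹ = 9.000×10⁹ K⁴.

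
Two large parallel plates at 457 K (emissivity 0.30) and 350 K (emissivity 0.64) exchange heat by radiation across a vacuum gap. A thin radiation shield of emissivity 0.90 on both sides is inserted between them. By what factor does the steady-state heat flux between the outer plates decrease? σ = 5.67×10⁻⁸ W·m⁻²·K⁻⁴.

Without shield: q₀ = σΔ(T⁴)/(1/ε₁+1/ε₂−1) with denominator 3.896.
With shield the two gaps are in series; the resistances add: (1/ε₁+1/ε_s−1)+(1/ε_s+1/ε₂−1) = 3.444+1.674 = 5.118.
Heat-flux ratio q₀/q = 5.118/3.896.

factor ≈ 1.31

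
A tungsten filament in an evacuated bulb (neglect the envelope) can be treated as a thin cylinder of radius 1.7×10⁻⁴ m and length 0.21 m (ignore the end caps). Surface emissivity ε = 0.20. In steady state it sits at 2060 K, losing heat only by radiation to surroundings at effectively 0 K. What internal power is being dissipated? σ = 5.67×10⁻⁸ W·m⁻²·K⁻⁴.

Steady state: P = εσA T⁴.
A = 2πrL = 2.243×10⁻⁴ m²; T⁴ = (2060)⁴ = 1.801×10¹³ K⁴.
P = 0.20 × 5.67×10⁻⁸ × 2.243×10⁻⁴ × 1.801×10¹³.

P ≈ 45.8 W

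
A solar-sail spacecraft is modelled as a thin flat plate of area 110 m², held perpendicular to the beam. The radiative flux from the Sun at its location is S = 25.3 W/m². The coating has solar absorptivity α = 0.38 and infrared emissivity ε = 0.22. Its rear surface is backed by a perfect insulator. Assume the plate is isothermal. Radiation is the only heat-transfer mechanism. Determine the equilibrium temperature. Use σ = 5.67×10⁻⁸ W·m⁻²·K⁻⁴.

At equilibrium, absorbed power = emitted power.
Absorbing cross-section = A = 110.0 m²; emitting surface = A = 110.0 m² (ratio 1).
αS·A_cross = εσ·A_surf·T⁴  ⇒  T⁴ = αS/(ε·1σ).
T⁴ = 0.380·25.3/(0.22·1·5.67×10⁻⁸) = 7.707×10⁸ K⁴.
T = (7.707×10⁸)^(1/4).

T ≈ 167 K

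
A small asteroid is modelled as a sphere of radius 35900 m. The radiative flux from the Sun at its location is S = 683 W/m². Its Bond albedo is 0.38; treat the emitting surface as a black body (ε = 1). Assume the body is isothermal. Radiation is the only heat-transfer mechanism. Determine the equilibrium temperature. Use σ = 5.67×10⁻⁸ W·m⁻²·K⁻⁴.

T ≈ 208 K

At equilibrium, absorbed power = emitted power.
Absorbing cross-section = πr² = 4.049×10⁹ m²; emitting surface = 4πr² = 1.620×10¹⁰ m² (ratio 4).
(1−a)S·A_cross = εσ·A_surf·T⁴  ⇒  T⁴ = (1−a)S/(4σ).
T⁴ = 0.620·683/(4·5.67×10⁻⁸) = 1.867×10⁹ K⁴.
T = (1.867×10⁹)^(1/4).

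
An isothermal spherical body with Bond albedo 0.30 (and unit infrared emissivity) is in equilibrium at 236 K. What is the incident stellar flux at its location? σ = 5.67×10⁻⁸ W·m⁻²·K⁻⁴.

(1−a)S·πr² = σ·4πr²·T⁴ ⇒ S = 4σT⁴/(1−a).
S = 4·5.67×10⁻⁸·3.102×10⁹/0.700.

S ≈ 1010 W/m²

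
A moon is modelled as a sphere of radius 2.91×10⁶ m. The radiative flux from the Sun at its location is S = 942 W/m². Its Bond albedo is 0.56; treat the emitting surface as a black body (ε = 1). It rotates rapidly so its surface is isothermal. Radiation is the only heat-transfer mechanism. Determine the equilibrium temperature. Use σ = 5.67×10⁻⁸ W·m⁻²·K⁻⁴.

At equilibrium, absorbed power = emitted power.
Absorbing cross-section = πr² = 2.660×10¹³ m²; emitting surface = 4πr² = 1.064×10¹⁴ m² (ratio 4).
(1−a)S·A_cross = εσ·A_surf·T⁴  ⇒  T⁴ = (1−a)S/(4σ).
T⁴ = 0.440·942/(4·5.67×10⁻⁸) = 1.828×10⁹ K⁴.
T = (1.828×10⁹)^(1/4).

T ≈ 207 K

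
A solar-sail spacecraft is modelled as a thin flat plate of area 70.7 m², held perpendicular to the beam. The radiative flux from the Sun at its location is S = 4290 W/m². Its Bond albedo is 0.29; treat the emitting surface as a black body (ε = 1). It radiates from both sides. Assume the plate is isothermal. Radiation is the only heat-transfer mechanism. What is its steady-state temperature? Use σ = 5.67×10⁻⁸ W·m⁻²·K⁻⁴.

T ≈ 405 K

At equilibrium, absorbed power = emitted power.
Absorbing cross-section = A = 70.70 m²; emitting surface = 2A = 141.4 m² (ratio 2).
(1−a)S·A_cross = εσ·A_surf·T⁴  ⇒  T⁴ = (1−a)S/(2σ).
T⁴ = 0.710·4290/(2·5.67×10⁻⁸) = 2.686×10¹⁰ K⁴.
T = (2.686×10¹⁰)^(1/4).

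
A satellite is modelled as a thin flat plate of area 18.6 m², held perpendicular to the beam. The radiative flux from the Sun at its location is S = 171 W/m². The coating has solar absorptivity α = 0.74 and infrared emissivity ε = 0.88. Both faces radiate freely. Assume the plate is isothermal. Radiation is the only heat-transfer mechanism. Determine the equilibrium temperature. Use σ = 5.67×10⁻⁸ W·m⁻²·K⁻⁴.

T ≈ 189 K

At equilibrium, absorbed power = emitted power.
Absorbing cross-section = A = 18.60 m²; emitting surface = 2A = 37.20 m² (ratio 2).
αS·A_cross = εσ·A_surf·T⁴  ⇒  T⁴ = αS/(ε·2σ).
T⁴ = 0.740·171/(0.88·2·5.67×10⁻⁸) = 1.268×10⁹ K⁴.
T = (1.268×10⁹)^(1/4).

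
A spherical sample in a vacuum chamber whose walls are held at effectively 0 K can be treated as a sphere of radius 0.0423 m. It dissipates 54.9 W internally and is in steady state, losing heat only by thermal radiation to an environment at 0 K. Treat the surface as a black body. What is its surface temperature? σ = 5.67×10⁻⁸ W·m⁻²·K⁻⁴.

T ≈ 456 K

Steady state: internal power = radiated power, P = εσA T⁴.
Radiating area A = 4πr² = 0.02248 m².
T⁴ = P/(εσA) = 54.9/(1.0·5.67×10⁻⁸·0.02248) = 4.306×10¹⁰ K⁴.
T = (4.306×10¹⁰)^(1/4).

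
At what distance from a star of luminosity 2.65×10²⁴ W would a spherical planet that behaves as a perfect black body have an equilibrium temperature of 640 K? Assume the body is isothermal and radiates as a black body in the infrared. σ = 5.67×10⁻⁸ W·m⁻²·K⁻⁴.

For an isothermal black-emitting sphere, (1−a)S·πr² = σ·4πr²·T⁴ ⇒ S = 4σT⁴/(1−a).
S = 4·5.67×10⁻⁸·(640)⁴/1.00 = 38050 W/m².
Flux falls as S = L/(4πd²), so d = √(L/(4πS)) = √(2.65×10²⁴/(4π·38050)).

d ≈ 2.35×10⁹ m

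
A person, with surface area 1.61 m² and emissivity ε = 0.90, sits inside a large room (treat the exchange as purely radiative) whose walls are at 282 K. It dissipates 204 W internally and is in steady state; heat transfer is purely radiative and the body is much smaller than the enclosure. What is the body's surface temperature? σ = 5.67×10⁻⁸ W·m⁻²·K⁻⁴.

For a small grey body in a large enclosure, net radiated power = εσA(T⁴ − T_w⁴).
Steady state: P = εσA(T⁴ − T_w⁴) with A = 1.61 m².
T⁴ = P/(εσA) + T_w⁴ = 204/(0.90·5.67×10⁻⁸·1.610) + (282)⁴
    = 2.483×10⁹ + 6.324×10⁹ = 8.807×10⁹ K⁴.

T ≈ 306 K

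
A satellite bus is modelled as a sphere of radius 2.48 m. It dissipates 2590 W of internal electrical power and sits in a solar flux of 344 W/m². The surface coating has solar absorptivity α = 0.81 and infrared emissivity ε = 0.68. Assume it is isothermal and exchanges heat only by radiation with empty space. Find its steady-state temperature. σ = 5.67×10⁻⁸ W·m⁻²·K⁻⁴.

T ≈ 227 K

At steady state, absorbed solar power + internal power = radiated power.
Absorbed: α·S·A_cross = 0.81·344·19.32 = 5384 W (cross-section πr²).
Total input = 5384 + 2590 = 7974 W.
Radiated: εσ·A_surf·T⁴ with A_surf = 4πr² = 77.29 m².
T⁴ = 7974/(0.68·5.67×10⁻⁸·77.29) = 2.676×10⁹ K⁴.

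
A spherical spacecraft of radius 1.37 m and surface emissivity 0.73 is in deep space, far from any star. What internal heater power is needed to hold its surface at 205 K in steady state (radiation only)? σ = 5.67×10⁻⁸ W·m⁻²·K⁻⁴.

P = εσ·4πr²·T⁴.
4πr² = 23.59 m²; T⁴ = 1.766×10⁹ K⁴.
P = 0.73·5.67×10⁻⁸·23.59·1.766×10⁹.

P ≈ 1720 W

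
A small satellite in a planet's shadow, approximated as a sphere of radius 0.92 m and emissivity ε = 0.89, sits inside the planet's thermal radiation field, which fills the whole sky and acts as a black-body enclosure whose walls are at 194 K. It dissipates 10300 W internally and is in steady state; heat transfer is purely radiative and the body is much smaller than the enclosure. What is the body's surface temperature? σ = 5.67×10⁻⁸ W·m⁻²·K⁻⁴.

T ≈ 379 K

For a small grey body in a large enclosure, net radiated power = εσA(T⁴ − T_w⁴).
Steady state: P = εσA(T⁴ − T_w⁴) with A = 4πr² = 10.64 m².
T⁴ = P/(εσA) + T_w⁴ = 10300/(0.89·5.67×10⁻⁸·10.64) + (194)⁴
    = 1.919×10¹⁰ + 1.416×10⁹ = 2.061×10¹⁰ K⁴.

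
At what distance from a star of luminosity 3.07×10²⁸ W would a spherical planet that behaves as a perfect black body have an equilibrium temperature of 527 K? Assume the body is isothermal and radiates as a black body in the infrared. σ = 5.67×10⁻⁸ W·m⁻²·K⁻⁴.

For an isothermal black-emitting sphere, (1−a)S·πr² = σ·4πr²·T⁴ ⇒ S = 4σT⁴/(1−a).
S = 4·5.67×10⁻⁸·(527)⁴/1.00 = 17490 W/m².
Flux falls as S = L/(4πd²), so d = √(L/(4πS)) = √(3.07×10²⁸/(4π·17490)).

d ≈ 3.74×10¹¹ m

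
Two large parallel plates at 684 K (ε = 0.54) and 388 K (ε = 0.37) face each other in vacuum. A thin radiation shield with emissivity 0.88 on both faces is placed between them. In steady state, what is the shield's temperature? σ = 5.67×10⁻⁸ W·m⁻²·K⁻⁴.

T_s ≈ 610 K

In steady state the net flux on the hot side equals that on the cold side.
σ(T₁⁴−T_s⁴)/D₁ = σ(T_s⁴−T₂⁴)/D₂, with D₁ = 1/ε₁+1/ε_s−1 = 1.988, D₂ = 1/ε_s+1/ε₂−1 = 2.839.
Solve for T_s⁴: T_s⁴ = (D₂·T₁⁴ + D₁·T₂⁴)/(D₁+D₂) = 1.381×10¹¹ K⁴.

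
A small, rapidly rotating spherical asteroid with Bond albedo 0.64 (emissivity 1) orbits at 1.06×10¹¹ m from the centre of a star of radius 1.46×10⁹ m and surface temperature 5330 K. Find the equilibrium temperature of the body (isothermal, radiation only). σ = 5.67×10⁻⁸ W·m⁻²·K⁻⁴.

The star's surface emits σT_*⁴; at distance d the flux is S = σT_*⁴(R_*/d)².
S = 5.67×10⁻⁸·(5330)⁴·(1.46×10⁹/1.06×10¹¹)² = 8681 W/m².
For an isothermal sphere T⁴ = (1−a)S/(4σ) = 1.378×10¹⁰ K⁴.

T ≈ 343 K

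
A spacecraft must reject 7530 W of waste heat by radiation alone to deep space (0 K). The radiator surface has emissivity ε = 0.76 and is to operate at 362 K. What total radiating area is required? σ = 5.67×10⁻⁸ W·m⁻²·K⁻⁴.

P = εσA T⁴ ⇒ A = P/(εσT⁴).
T⁴ = 1.717×10¹⁰ K⁴.
A = 7530/(0.76 × 5.67×10⁻⁸ × 1.717×10¹⁰).

A ≈ 10.2 m²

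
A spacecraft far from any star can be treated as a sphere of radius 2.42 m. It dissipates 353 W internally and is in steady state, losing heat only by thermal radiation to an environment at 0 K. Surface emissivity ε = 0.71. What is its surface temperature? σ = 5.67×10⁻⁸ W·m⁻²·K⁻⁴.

Steady state: internal power = radiated power, P = εσA T⁴.
Radiating area A = 4πr² = 73.59 m².
T⁴ = P/(εσA) = 353/(0.71·5.67×10⁻⁸·73.59) = 1.191×10⁸ K⁴.
T = (1.191×10⁸)^(1/4).

T ≈ 104 K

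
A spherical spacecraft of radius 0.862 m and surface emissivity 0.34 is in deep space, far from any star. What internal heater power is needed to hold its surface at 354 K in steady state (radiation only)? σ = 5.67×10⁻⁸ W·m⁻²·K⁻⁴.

P = εσ·4πr²·T⁴.
4πr² = 9.337 m²; T⁴ = 1.570×10¹⁰ K⁴.
P = 0.34·5.67×10⁻⁸·9.337·1.570×10¹⁰.

P ≈ 2830 W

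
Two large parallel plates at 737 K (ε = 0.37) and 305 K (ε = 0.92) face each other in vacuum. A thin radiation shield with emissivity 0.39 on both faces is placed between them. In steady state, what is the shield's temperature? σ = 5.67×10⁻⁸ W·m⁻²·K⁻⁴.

T_s ≈ 587 K

In steady state the net flux on the hot side equals that on the cold side.
σ(T₁⁴−T_s⁴)/D₁ = σ(T_s⁴−T₂⁴)/D₂, with D₁ = 1/ε₁+1/ε_s−1 = 4.267, D₂ = 1/ε_s+1/ε₂−1 = 2.651.
Solve for T_s⁴: T_s⁴ = (D₂·T₁⁴ + D₁·T₂⁴)/(D₁+D₂) = 1.184×10¹¹ K⁴.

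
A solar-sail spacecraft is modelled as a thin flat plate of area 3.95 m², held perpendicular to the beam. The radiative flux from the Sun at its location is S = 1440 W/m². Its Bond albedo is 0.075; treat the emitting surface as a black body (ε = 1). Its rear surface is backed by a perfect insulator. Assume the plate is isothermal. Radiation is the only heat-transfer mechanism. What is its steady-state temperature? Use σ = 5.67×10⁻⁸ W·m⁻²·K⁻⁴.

At equilibrium, absorbed power = emitted power.
Absorbing cross-section = A = 3.950 m²; emitting surface = A = 3.950 m² (ratio 1).
(1−a)S·A_cross = εσ·A_surf·T⁴  ⇒  T⁴ = (1−a)S/(1σ).
T⁴ = 0.925·1440/(1·5.67×10⁻⁸) = 2.349×10¹⁰ K⁴.
T = (2.349×10¹⁰)^(1/4).

T ≈ 391 K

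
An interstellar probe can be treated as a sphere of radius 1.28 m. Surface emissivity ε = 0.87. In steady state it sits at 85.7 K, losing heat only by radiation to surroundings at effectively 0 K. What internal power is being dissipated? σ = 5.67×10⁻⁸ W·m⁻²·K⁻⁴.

P ≈ 54.8 W

Steady state: P = εσA T⁴.
A = 4πr² = 20.59 m²; T⁴ = (85.7)⁴ = 5.394×10⁷ K⁴.
P = 0.87 × 5.67×10⁻⁸ × 20.59 × 5.394×10⁷.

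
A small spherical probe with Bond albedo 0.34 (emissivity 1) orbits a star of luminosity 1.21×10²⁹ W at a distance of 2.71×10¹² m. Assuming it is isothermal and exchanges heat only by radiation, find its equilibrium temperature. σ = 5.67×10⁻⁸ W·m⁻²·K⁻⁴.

First find the stellar flux at distance d: S = L/(4πd²) = 1.21×10²⁹/(4π·(2.71×10¹²)²) = 1311 W/m².
For an isothermal sphere, absorbed (1−a)S·πr² = emitted σ·4πr²·T⁴, so T⁴ = (1−a)S/(4σ).
T⁴ = 0.660·1311/(4·5.67×10⁻⁸) = 3.815×10⁹ K⁴.

T ≈ 249 K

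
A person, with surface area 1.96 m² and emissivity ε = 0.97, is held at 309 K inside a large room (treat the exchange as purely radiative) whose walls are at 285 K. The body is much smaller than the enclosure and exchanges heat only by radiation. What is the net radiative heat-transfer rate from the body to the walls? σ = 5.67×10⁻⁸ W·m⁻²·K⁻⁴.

P_net ≈ 272 W

For a small grey body in a large enclosure: P_net = εσA(T_body⁴ − T_wall⁴).
A = 1.96 m²; T_body⁴ − T_wall⁴ = 9.117×10⁹ − 6.598×10⁹ = 2.519×10⁹ K⁴.
|P_net| = 0.97·5.67×10⁻⁸·1.960·2.519×10⁹.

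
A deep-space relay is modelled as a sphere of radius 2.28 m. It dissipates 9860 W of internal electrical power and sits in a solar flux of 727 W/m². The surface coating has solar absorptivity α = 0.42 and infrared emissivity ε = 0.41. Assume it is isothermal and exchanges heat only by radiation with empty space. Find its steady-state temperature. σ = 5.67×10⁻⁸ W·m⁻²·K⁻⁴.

At steady state, absorbed solar power + internal power = radiated power.
Absorbed: α·S·A_cross = 0.42·727·16.33 = 4987 W (cross-section πr²).
Total input = 4987 + 9860 = 14850 W.
Radiated: εσ·A_surf·T⁴ with A_surf = 4πr² = 65.33 m².
T⁴ = 14850/(0.41·5.67×10⁻⁸·65.33) = 9.776×10⁹ K⁴.

T ≈ 314 K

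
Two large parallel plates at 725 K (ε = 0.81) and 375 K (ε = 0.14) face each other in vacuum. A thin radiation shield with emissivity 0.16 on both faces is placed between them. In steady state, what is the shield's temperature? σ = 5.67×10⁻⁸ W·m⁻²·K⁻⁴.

T_s ≈ 659 K

In steady state the net flux on the hot side equals that on the cold side.
σ(T₁⁴−T_s⁴)/D₁ = σ(T_s⁴−T₂⁴)/D₂, with D₁ = 1/ε₁+1/ε_s−1 = 6.485, D₂ = 1/ε_s+1/ε₂−1 = 12.39.
Solve for T_s⁴: T_s⁴ = (D₂·T₁⁴ + D₁·T₂⁴)/(D₁+D₂) = 1.882×10¹¹ K⁴.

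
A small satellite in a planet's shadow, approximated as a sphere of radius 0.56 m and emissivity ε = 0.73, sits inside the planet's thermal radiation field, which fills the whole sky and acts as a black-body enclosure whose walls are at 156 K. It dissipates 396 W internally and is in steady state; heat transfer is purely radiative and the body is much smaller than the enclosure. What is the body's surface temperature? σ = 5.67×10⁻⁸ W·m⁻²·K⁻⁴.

For a small grey body in a large enclosure, net radiated power = εσA(T⁴ − T_w⁴).
Steady state: P = εσA(T⁴ − T_w⁴) with A = 4πr² = 3.941 m².
T⁴ = P/(εσA) + T_w⁴ = 396/(0.73·5.67×10⁻⁸·3.941) + (156)⁴
    = 2.428×10⁹ + 5.922×10⁸ = 3.020×10⁹ K⁴.

T ≈ 234 K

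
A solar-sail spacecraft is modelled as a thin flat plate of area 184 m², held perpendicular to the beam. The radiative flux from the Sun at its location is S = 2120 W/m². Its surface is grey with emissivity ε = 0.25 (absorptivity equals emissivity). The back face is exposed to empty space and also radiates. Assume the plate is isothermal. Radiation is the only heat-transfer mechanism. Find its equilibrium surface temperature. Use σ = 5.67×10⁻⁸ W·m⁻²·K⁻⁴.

At equilibrium, absorbed power = emitted power.
Absorbing cross-section = A = 184.0 m²; emitting surface = 2A = 368.0 m² (ratio 2).
εS·A_cross = εσ·A_surf·T⁴  ⇒  T⁴ = S/(2σ)   (ε cancels).
T⁴ = 2120/(2·5.67×10⁻⁸) = 1.869×10¹⁰ K⁴.
T = (1.869×10¹⁰)^(1/4).

T ≈ 370 K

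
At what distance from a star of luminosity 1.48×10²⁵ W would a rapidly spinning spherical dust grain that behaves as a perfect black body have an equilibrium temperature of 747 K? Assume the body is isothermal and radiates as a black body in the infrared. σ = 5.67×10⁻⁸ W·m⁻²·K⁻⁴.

For an isothermal black-emitting sphere, (1−a)S·πr² = σ·4πr²·T⁴ ⇒ S = 4σT⁴/(1−a).
S = 4·5.67×10⁻⁸·(747)⁴/1.00 = 70620 W/m².
Flux falls as S = L/(4πd²), so d = √(L/(4πS)) = √(1.48×10²⁵/(4π·70620)).

d ≈ 4.08×10⁹ m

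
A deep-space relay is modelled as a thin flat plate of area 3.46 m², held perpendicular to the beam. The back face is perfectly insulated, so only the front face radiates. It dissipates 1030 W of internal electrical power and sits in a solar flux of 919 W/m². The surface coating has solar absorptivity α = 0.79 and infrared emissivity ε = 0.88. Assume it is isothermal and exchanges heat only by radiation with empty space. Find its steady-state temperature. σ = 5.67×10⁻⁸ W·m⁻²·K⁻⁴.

T ≈ 378 K

At steady state, absorbed solar power + internal power = radiated power.
Absorbed: α·S·A_cross = 0.79·919·3.460 = 2512 W (cross-section A).
Total input = 2512 + 1030 = 3542 W.
Radiated: εσ·A_surf·T⁴ with A_surf = A = 3.460 m².
T⁴ = 3542/(0.88·5.67×10⁻⁸·3.460) = 2.052×10¹⁰ K⁴.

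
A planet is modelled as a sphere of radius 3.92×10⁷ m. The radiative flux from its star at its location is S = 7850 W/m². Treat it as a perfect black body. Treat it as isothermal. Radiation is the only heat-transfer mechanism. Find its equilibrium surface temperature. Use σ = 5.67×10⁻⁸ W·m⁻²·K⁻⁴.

T ≈ 431 K

At equilibrium, absorbed power = emitted power.
Absorbing cross-section = πr² = 4.827×10¹⁵ m²; emitting surface = 4πr² = 1.931×10¹⁶ m² (ratio 4).
S·A_cross = εσ·A_surf·T⁴  ⇒  T⁴ = S/(4σ).
T⁴ = 1.00·7850/(4·5.67×10⁻⁸) = 3.461×10¹⁰ K⁴.
T = (3.461×10¹⁰)^(1/4).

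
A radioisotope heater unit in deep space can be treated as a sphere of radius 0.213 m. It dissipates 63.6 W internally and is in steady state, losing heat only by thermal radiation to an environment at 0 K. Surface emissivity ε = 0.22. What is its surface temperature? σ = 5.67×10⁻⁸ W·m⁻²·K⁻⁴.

Steady state: internal power = radiated power, P = εσA T⁴.
Radiating area A = 4πr² = 0.5701 m².
T⁴ = P/(εσA) = 63.6/(0.22·5.67×10⁻⁸·0.5701) = 8.943×10⁹ K⁴.
T = (8.943×10⁹)^(1/4).

T ≈ 308 K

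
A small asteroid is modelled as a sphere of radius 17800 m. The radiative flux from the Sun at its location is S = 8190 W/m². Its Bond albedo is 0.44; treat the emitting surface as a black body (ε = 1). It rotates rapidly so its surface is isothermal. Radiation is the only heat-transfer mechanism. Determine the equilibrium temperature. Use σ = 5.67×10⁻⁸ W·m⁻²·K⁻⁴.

T ≈ 377 K

At equilibrium, absorbed power = emitted power.
Absorbing cross-section = πr² = 9.954×10⁸ m²; emitting surface = 4πr² = 3.982×10⁹ m² (ratio 4).
(1−a)S·A_cross = εσ·A_surf·T⁴  ⇒  T⁴ = (1−a)S/(4σ).
T⁴ = 0.560·8190/(4·5.67×10⁻⁸) = 2.022×10¹⁰ K⁴.
T = (2.022×10¹⁰)^(1/4).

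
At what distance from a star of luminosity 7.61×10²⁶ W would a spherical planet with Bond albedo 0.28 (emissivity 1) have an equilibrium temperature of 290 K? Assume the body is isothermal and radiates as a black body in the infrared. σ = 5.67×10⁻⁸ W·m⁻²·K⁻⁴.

d ≈ 1.65×10¹¹ m

For an isothermal black-emitting sphere, (1−a)S·πr² = σ·4πr²·T⁴ ⇒ S = 4σT⁴/(1−a).
S = 4·5.67×10⁻⁸·(290)⁴/0.720 = 2228 W/m².
Flux falls as S = L/(4πd²), so d = √(L/(4πS)) = √(7.61×10²⁶/(4π·2228)).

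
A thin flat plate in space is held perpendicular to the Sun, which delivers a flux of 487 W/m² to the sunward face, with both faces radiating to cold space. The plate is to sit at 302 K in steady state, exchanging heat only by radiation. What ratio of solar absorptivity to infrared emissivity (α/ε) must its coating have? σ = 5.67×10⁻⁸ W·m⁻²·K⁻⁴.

α/ε ≈ 1.94

Balance: αS·A = εσ·2A·T⁴ ⇒ α/ε = 2σT⁴/S.
α/ε = 2·5.67×10⁻⁸·(302)⁴/487 = 2·5.67×10⁻⁸·8.318×10⁹/487.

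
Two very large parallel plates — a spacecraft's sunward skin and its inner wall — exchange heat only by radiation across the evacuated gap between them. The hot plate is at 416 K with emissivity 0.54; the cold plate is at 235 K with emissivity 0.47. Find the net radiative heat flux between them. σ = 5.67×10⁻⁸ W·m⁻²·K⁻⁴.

For two infinite grey parallel plates, q = σ(T₁⁴ − T₂⁴)/(1/ε₁ + 1/ε₂ − 1).
T₁⁴ − T₂⁴ = 2.995×10¹⁰ − 3.050×10⁹ = 2.690×10¹⁰ K⁴.
1/ε₁ + 1/ε₂ − 1 = 1.852 + 2.128 − 1 = 2.980.
q = 5.67×10⁻⁸ × 2.690×10¹⁰ / 2.980.

q ≈ 512 W/m²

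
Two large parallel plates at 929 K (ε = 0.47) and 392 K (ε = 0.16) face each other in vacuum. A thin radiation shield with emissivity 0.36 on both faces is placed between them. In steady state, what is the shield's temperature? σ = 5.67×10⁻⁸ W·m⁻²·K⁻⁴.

T_s ≈ 845 K

In steady state the net flux on the hot side equals that on the cold side.
σ(T₁⁴−T_s⁴)/D₁ = σ(T_s⁴−T₂⁴)/D₂, with D₁ = 1/ε₁+1/ε_s−1 = 3.905, D₂ = 1/ε_s+1/ε₂−1 = 8.028.
Solve for T_s⁴: T_s⁴ = (D₂·T₁⁴ + D₁·T₂⁴)/(D₁+D₂) = 5.088×10¹¹ K⁴.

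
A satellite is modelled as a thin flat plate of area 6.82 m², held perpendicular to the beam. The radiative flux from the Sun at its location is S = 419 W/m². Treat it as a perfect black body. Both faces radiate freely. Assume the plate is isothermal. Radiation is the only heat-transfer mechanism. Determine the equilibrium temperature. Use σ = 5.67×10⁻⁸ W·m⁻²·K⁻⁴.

T ≈ 247 K

At equilibrium, absorbed power = emitted power.
Absorbing cross-section = A = 6.820 m²; emitting surface = 2A = 13.64 m² (ratio 2).
S·A_cross = εσ·A_surf·T⁴  ⇒  T⁴ = S/(2σ).
T⁴ = 1.00·419/(2·5.67×10⁻⁸) = 3.695×10⁹ K⁴.
T = (3.695×10⁹)^(1/4).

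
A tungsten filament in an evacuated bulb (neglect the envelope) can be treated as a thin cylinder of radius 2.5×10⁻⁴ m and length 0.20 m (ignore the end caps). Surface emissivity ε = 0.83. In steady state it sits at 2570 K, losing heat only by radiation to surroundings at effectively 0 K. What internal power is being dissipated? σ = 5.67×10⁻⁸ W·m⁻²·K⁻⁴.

P ≈ 645 W

Steady state: P = εσA T⁴.
A = 2πrL = 3.142×10⁻⁴ m²; T⁴ = (2570)⁴ = 4.362×10¹³ K⁴.
P = 0.83 × 5.67×10⁻⁸ × 3.142×10⁻⁴ × 4.362×10¹³.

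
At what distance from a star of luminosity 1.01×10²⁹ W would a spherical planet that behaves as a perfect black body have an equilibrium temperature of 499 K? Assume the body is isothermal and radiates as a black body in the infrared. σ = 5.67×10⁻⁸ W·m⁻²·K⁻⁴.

For an isothermal black-emitting sphere, (1−a)S·πr² = σ·4πr²·T⁴ ⇒ S = 4σT⁴/(1−a).
S = 4·5.67×10⁻⁸·(499)⁴/1.00 = 14060 W/m².
Flux falls as S = L/(4πd²), so d = √(L/(4πS)) = √(1.01×10²⁹/(4π·14060)).

d ≈ 7.56×10¹¹ m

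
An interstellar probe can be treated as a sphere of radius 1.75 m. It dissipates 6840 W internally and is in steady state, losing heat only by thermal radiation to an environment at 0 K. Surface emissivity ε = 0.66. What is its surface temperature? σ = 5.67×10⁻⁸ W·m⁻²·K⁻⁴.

Steady state: internal power = radiated power, P = εσA T⁴.
Radiating area A = 4πr² = 38.48 m².
T⁴ = P/(εσA) = 6840/(0.66·5.67×10⁻⁸·38.48) = 4.749×10⁹ K⁴.
T = (4.749×10⁹)^(1/4).

T ≈ 263 K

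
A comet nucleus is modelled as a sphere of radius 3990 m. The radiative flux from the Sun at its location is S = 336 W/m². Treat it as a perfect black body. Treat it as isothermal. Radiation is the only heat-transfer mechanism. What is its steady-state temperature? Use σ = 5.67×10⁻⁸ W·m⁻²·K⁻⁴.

T ≈ 196 K

At equilibrium, absorbed power = emitted power.
Absorbing cross-section = πr² = 5.001×10⁷ m²; emitting surface = 4πr² = 2.001×10⁸ m² (ratio 4).
S·A_cross = εσ·A_surf·T⁴  ⇒  T⁴ = S/(4σ).
T⁴ = 1.00·336/(4·5.67×10⁻⁸) = 1.481×10⁹ K⁴.
T = (1.481×10⁹)^(1/4).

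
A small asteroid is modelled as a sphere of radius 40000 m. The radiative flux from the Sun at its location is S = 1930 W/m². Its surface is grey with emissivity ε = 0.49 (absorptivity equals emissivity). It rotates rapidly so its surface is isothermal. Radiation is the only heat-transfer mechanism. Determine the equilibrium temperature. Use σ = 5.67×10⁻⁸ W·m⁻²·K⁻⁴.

At equilibrium, absorbed power = emitted power.
Absorbing cross-section = πr² = 5.027×10⁹ m²; emitting surface = 4πr² = 2.011×10¹⁰ m² (ratio 4).
εS·A_cross = εσ·A_surf·T⁴  ⇒  T⁴ = S/(4σ)   (ε cancels).
T⁴ = 1930/(4·5.67×10⁻⁸) = 8.510×10⁹ K⁴.
T = (8.510×10⁹)^(1/4).

T ≈ 304 K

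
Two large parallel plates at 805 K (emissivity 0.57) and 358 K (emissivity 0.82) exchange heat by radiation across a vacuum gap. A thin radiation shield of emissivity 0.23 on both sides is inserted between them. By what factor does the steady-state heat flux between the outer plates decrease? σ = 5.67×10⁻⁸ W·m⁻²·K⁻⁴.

factor ≈ 4.90

Without shield: q₀ = σΔ(T⁴)/(1/ε₁+1/ε₂−1) with denominator 1.974.
With shield the two gaps are in series; the resistances add: (1/ε₁+1/ε_s−1)+(1/ε_s+1/ε₂−1) = 5.102+4.567 = 9.670.
Heat-flux ratio q₀/q = 9.670/1.974.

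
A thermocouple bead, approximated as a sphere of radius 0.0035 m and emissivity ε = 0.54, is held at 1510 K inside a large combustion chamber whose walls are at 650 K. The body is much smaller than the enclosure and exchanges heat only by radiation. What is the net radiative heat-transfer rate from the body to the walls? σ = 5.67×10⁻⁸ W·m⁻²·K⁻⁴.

For a small grey body in a large enclosure: P_net = εσA(T_body⁴ − T_wall⁴).
A = 4πr² = 1.539×10⁻⁴ m²; T_body⁴ − T_wall⁴ = 5.199×10¹² − 1.785×10¹¹ = 5.020×10¹² K⁴.
|P_net| = 0.54·5.67×10⁻⁸·1.539×10⁻⁴·5.020×10¹².

P_net ≈ 23.7 W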